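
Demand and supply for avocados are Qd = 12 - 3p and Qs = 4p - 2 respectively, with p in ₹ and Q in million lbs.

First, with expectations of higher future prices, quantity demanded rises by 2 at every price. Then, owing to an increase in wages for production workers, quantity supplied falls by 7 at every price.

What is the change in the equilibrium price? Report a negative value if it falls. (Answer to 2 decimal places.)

+1.29

Before the shock: 12 - 3p = 4p - 2 ⇒ 14 = 7p ⇒ p = 2, Q = 6.
With the change applied: demand Qd = 14 - 3p, supply Qs = 4p - 9.
Setting them equal: 14 - 3p = 4p - 9 → 23 = 7p, so p = 23/7 ≈ 3.2857 and Q = 29/7 ≈ 4.1429.
Δp = 3.2857 − 2 = +1.29.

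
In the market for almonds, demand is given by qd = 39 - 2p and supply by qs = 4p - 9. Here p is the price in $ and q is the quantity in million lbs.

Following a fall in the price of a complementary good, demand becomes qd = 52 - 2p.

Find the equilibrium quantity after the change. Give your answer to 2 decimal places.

31.67

Solve the original market: 39 - 2p = 4p - 9, hence p = 8 and q = 23.
After the shift, demand is qd = 52 - 2p and supply is qs = 4p - 9.
Clearing the new market: 52 - 2p = 4p - 9, so p = 61/6 ≈ 10.1667 and q = 95/3 ≈ 31.6667.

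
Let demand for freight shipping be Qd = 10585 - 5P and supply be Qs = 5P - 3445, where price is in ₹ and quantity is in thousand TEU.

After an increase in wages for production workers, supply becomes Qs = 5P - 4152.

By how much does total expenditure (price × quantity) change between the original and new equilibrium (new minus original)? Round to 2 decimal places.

Initially, 10585 - 5P = 5P - 3445, so 14030 = 10P and P = 1403, Q = 3570.
The shock moves the curves to Qd = 10585 - 5P and Qs = 5P - 4152.
New equilibrium: 10585 - 5P = 5P - 4152 ⇒ 14737 = 10P ⇒ P = 1473.7, Q = 3216.5.
Expenditure moves from 1403×3570 = 5008710 to 1473.7×3216.5 = 4740156.05; change = -268553.95.

-268553.95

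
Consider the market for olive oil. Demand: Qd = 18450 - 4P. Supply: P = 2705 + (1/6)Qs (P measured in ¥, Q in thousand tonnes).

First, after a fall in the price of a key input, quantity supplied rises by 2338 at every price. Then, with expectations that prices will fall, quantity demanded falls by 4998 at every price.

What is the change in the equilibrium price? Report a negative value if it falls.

-733.6

Before the shock: 18450 - 4P = 6P - 16230 ⇒ 34680 = 10P ⇒ P = 3468, Q = 4578.
The new curves are Qd = 13452 - 4P (demand) and Qs = 6P - 13892 (supply).
New equilibrium: 13452 - 4P = 6P - 13892 ⇒ 27344 = 10P ⇒ P = 2734.4, Q = 2514.4.
ΔP = 2734.4 − 3468 = -733.6.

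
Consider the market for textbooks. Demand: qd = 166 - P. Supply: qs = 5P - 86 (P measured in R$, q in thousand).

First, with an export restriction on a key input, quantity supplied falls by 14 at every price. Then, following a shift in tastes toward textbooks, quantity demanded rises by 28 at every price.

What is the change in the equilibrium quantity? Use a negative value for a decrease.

Original equilibrium: 166 - P = 5P - 86 gives 252 = 6P, so P = 42 and q = 124.
With the change applied: demand qd = 194 - P, supply qs = 5P - 100.
Equate the new curves: 194 - P = 5P - 100, giving 294 = 6P, P = 49, q = 145.
Δq = 145 − 124 = +21.

+21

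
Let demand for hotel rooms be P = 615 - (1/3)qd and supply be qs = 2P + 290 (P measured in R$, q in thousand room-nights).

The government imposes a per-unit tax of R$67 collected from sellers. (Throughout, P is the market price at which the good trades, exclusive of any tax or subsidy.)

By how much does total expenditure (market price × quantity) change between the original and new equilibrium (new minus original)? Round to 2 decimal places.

-2717.52

Initially, 1845 - 3P = 2P + 290, so 1555 = 5P and P = 311, q = 912.
Since sellers keep the price net of the tax, the effective supply curve becomes qs = 2P + 156.
Clearing the new market: 1845 - 3P = 2P + 156, so P = 337.8 and q = 831.6.
Expenditure moves from 311×912 = 283632 to 337.8×831.6 = 280914.48; change = -2717.52.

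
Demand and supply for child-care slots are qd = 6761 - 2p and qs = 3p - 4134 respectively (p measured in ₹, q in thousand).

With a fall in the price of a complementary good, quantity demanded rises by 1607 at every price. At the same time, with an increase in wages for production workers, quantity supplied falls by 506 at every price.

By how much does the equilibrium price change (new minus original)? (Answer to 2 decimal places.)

+422.60

Solve the original market: 6761 - 2p = 3p - 4134, hence p = 2179 and q = 2403.
With the change applied: demand qd = 8368 - 2p, supply qs = 3p - 4640.
Equate the new curves: 8368 - 2p = 3p - 4640, giving 13008 = 5p, p = 2601.6, q = 3164.8.
Δp = 2601.6 − 2179 = +422.60.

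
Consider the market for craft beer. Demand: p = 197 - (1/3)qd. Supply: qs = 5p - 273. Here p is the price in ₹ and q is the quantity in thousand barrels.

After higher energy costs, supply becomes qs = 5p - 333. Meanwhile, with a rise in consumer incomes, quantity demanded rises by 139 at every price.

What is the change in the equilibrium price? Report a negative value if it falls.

+24.875

Initially, 591 - 3p = 5p - 273, so 864 = 8p and p = 108, q = 267.
The shock moves the curves to qd = 730 - 3p and qs = 5p - 333.
Clearing the new market: 730 - 3p = 5p - 333, so p = 132.875 and q = 331.375.
Δp = 132.875 − 108 = +24.875.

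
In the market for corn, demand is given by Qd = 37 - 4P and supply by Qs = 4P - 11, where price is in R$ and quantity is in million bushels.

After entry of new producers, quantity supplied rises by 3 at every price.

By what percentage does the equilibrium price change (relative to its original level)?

-6.25

Before the shock: 37 - 4P = 4P - 11 ⇒ 48 = 8P ⇒ P = 6, Q = 13.
With the change applied: demand Qd = 37 - 4P, supply Qs = 4P - 8.
Setting them equal: 37 - 4P = 4P - 8 → 45 = 8P, so P = 5.625 and Q = 14.5.
%ΔP = (5.625 − 6) / 6 × 100 = -6.25%.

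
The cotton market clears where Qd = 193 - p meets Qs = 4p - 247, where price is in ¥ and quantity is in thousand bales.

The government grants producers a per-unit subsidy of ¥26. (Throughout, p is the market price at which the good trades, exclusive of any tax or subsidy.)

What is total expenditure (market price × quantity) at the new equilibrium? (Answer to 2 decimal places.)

8453.76

Original equilibrium: 193 - p = 4p - 247 gives 440 = 5p, so p = 88 and Q = 105.
Since sellers receive the price plus the subsidy, the effective supply curve becomes Qs = 4p - 143.
Clearing the new market: 193 - p = 4p - 143, so p = 67.2 and Q = 125.8.
New expenditure = 67.2 × 125.8 = 8453.76.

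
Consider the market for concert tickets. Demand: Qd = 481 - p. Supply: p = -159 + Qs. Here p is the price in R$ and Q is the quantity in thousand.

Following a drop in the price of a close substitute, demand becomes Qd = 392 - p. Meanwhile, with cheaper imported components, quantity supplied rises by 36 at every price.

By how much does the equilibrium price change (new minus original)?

Initially, 481 - p = p + 159, so 322 = 2p and p = 161, Q = 320.
After the shift, demand is Qd = 392 - p and supply is Qs = p + 195.
Clearing the new market: 392 - p = p + 195, so p = 98.5 and Q = 293.5.
Δp = 98.5 − 161 = -62.5.

-62.5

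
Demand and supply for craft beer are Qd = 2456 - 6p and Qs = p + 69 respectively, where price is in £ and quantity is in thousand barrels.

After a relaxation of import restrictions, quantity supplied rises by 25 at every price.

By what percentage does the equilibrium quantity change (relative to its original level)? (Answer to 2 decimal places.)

Initially, 2456 - 6p = p + 69, so 2387 = 7p and p = 341, Q = 410.
With the change applied: demand Qd = 2456 - 6p, supply Qs = p + 94.
Setting them equal: 2456 - 6p = p + 94 → 2362 = 7p, so p = 2362/7 ≈ 337.4286 and Q = 3020/7 ≈ 431.4286.
%ΔQ = (431.4286 − 410) / 410 × 100 = +5.23%.

+5.23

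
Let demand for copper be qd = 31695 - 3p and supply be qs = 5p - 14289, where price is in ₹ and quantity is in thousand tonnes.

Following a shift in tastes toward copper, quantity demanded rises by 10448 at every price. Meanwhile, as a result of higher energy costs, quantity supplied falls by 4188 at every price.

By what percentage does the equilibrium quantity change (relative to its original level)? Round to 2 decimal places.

Original equilibrium: 31695 - 3p = 5p - 14289 gives 45984 = 8p, so p = 5748 and q = 14451.
With the change applied: demand qd = 42143 - 3p, supply qs = 5p - 18477.
New equilibrium: 42143 - 3p = 5p - 18477 ⇒ 60620 = 8p ⇒ p = 7577.5, q = 19410.5.
%Δq = (19410.5 − 14451) / 14451 × 100 = +34.32%.

+34.32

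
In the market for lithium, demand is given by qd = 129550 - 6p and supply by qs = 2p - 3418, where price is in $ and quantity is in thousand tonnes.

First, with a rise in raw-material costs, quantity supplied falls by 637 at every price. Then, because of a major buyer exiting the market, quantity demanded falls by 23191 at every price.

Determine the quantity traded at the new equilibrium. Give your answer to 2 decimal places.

Solve the original market: 129550 - 6p = 2p - 3418, hence p = 16621 and q = 29824.
The shock moves the curves to qd = 106359 - 6p and qs = 2p - 4055.
Setting them equal: 106359 - 6p = 2p - 4055 → 110414 = 8p, so p = 13801.75 and q = 23548.5.

23548.50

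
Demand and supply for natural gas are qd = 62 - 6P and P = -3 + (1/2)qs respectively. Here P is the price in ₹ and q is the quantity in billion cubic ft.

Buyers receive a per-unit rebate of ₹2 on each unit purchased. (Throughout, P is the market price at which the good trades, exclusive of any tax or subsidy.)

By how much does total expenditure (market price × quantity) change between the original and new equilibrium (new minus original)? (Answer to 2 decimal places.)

+55.50

Solve the original market: 62 - 6P = 2P + 6, hence P = 7 and q = 20.
Since buyers' out-of-pocket price is the market price minus the rebate, the effective demand curve becomes qd = 74 - 6P.
Clearing the new market: 74 - 6P = 2P + 6, so P = 8.5 and q = 23.
Expenditure moves from 7×20 = 140 to 8.5×23 = 195.5; change = +55.50.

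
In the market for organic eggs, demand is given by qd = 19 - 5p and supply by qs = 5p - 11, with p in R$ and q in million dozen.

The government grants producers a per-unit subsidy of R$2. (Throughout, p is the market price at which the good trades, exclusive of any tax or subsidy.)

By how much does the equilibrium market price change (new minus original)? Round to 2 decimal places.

-1.00

Before the shock: 19 - 5p = 5p - 11 ⇒ 30 = 10p ⇒ p = 3, q = 4.
Since sellers receive the price plus the subsidy, the effective supply curve becomes qs = 5p - 1.
Setting them equal: 19 - 5p = 5p - 1 → 20 = 10p, so p = 2 and q = 9.
Δp = 2 − 3 = -1.00.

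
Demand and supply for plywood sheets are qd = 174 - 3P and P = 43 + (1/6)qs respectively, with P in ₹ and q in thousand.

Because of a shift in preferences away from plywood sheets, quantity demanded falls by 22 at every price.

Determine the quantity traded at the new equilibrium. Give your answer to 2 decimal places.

Solve the original market: 174 - 3P = 6P - 258, hence P = 48 and q = 30.
The shock moves the curves to qd = 152 - 3P and qs = 6P - 258.
New equilibrium: 152 - 3P = 6P - 258 ⇒ 410 = 9P ⇒ P = 410/9 ≈ 45.5556, q = 46/3 ≈ 15.3333.

15.33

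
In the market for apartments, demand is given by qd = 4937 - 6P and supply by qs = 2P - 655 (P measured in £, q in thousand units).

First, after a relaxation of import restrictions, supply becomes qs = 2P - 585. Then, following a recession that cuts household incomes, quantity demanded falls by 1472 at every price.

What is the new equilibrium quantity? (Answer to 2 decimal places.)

427.50

Before the shock: 4937 - 6P = 2P - 655 ⇒ 5592 = 8P ⇒ P = 699, q = 743.
With the change applied: demand qd = 3465 - 6P, supply qs = 2P - 585.
Setting them equal: 3465 - 6P = 2P - 585 → 4050 = 8P, so P = 506.25 and q = 427.5.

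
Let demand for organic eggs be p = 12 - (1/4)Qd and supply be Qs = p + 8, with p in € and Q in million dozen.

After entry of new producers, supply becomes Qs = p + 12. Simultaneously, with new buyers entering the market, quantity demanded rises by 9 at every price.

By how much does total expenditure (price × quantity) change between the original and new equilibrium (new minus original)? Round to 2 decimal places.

Solve the original market: 48 - 4p = p + 8, hence p = 8 and Q = 16.
The shock moves the curves to Qd = 57 - 4p and Qs = p + 12.
Setting them equal: 57 - 4p = p + 12 → 45 = 5p, so p = 9 and Q = 21.
Expenditure moves from 8×16 = 128 to 9×21 = 189; change = +61.00.

+61.00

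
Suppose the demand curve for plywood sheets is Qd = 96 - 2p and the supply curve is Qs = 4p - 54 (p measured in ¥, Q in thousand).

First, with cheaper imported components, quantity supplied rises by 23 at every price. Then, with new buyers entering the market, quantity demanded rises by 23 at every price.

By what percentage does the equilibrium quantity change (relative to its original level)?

Before the shock: 96 - 2p = 4p - 54 ⇒ 150 = 6p ⇒ p = 25, Q = 46.
With the change applied: demand Qd = 119 - 2p, supply Qs = 4p - 31.
Clearing the new market: 119 - 2p = 4p - 31, so p = 25 and Q = 69.
%ΔQ = (69 − 46) / 46 × 100 = +50%.

+50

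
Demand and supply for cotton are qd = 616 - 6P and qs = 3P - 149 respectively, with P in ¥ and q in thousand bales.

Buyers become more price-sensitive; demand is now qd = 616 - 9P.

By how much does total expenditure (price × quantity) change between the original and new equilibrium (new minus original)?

-6316.5625

Original equilibrium: 616 - 6P = 3P - 149 gives 765 = 9P, so P = 85 and q = 106.
With the change applied: demand qd = 616 - 9P, supply qs = 3P - 149.
Setting them equal: 616 - 9P = 3P - 149 → 765 = 12P, so P = 63.75 and q = 42.25.
Expenditure moves from 85×106 = 9010 to 63.75×42.25 = 2693.4375; change = -6316.5625.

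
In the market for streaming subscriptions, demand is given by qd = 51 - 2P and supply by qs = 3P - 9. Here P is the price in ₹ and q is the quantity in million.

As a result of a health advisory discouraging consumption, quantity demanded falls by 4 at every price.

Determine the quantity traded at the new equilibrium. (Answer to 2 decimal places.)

24.60

Original equilibrium: 51 - 2P = 3P - 9 gives 60 = 5P, so P = 12 and q = 27.
After the shift, demand is qd = 47 - 2P and supply is qs = 3P - 9.
Equate the new curves: 47 - 2P = 3P - 9, giving 56 = 5P, P = 11.2, q = 24.6.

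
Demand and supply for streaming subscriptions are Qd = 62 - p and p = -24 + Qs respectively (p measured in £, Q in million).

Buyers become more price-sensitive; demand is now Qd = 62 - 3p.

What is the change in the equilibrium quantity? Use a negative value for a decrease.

Original equilibrium: 62 - p = p + 24 gives 38 = 2p, so p = 19 and Q = 43.
The new curves are Qd = 62 - 3p (demand) and Qs = p + 24 (supply).
Setting them equal: 62 - 3p = p + 24 → 38 = 4p, so p = 9.5 and Q = 33.5.
ΔQ = 33.5 − 43 = -9.5.

-9.5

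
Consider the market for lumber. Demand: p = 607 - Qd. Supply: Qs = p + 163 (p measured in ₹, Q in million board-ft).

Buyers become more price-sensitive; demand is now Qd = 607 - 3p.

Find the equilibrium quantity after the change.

Before the shock: 607 - p = p + 163 ⇒ 444 = 2p ⇒ p = 222, Q = 385.
The shock moves the curves to Qd = 607 - 3p and Qs = p + 163.
New equilibrium: 607 - 3p = p + 163 ⇒ 444 = 4p ⇒ p = 111, Q = 274.

274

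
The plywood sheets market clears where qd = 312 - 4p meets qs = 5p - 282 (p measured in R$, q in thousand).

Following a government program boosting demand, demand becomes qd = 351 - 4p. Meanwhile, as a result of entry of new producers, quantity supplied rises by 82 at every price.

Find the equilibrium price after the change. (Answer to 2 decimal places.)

61.22

Original equilibrium: 312 - 4p = 5p - 282 gives 594 = 9p, so p = 66 and q = 48.
After the shift, demand is qd = 351 - 4p and supply is qs = 5p - 200.
Equate the new curves: 351 - 4p = 5p - 200, giving 551 = 9p, p = 551/9 ≈ 61.2222, q = 955/9 ≈ 106.1111.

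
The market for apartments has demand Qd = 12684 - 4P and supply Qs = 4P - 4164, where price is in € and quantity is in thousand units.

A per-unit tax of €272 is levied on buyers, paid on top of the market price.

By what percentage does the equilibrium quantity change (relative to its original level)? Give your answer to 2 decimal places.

Before the shock: 12684 - 4P = 4P - 4164 ⇒ 16848 = 8P ⇒ P = 2106, Q = 4260.
Since buyers pay the price plus the tax, the effective demand curve becomes Qd = 11596 - 4P.
Setting them equal: 11596 - 4P = 4P - 4164 → 15760 = 8P, so P = 1970 and Q = 3716.
%ΔQ = (3716 − 4260) / 4260 × 100 = -12.77%.

-12.77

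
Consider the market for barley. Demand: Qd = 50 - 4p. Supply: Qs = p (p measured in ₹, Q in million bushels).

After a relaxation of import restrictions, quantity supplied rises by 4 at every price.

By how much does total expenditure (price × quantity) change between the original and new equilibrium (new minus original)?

Initially, 50 - 4p = p, so 50 = 5p and p = 10, Q = 10.
The shock moves the curves to Qd = 50 - 4p and Qs = p + 4.
Equate the new curves: 50 - 4p = p + 4, giving 46 = 5p, p = 9.2, Q = 13.2.
Expenditure moves from 10×10 = 100 to 9.2×13.2 = 121.44; change = +21.44.

+21.44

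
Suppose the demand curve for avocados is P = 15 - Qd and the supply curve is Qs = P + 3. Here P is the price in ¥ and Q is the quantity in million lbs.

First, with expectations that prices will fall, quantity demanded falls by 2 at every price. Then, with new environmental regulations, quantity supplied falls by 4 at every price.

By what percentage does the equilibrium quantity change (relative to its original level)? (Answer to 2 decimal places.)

Original equilibrium: 15 - P = P + 3 gives 12 = 2P, so P = 6 and Q = 9.
After the shift, demand is Qd = 13 - P and supply is Qs = P - 1.
New equilibrium: 13 - P = P - 1 ⇒ 14 = 2P ⇒ P = 7, Q = 6.
%ΔQ = (6 − 9) / 9 × 100 = -33.33%.

-33.33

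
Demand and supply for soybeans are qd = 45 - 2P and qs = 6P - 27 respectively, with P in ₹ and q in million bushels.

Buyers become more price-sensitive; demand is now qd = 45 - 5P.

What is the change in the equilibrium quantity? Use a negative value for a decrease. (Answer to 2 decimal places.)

-14.73

Before the shock: 45 - 2P = 6P - 27 ⇒ 72 = 8P ⇒ P = 9, q = 27.
The shock moves the curves to qd = 45 - 5P and qs = 6P - 27.
New equilibrium: 45 - 5P = 6P - 27 ⇒ 72 = 11P ⇒ P = 72/11 ≈ 6.5455, q = 135/11 ≈ 12.2727.
Δq = 12.2727 − 27 = -14.73.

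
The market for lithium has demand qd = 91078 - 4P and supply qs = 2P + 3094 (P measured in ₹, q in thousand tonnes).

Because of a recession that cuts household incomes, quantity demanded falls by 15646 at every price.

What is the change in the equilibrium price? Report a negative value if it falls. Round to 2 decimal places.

Before the shock: 91078 - 4P = 2P + 3094 ⇒ 87984 = 6P ⇒ P = 14664, q = 32422.
With the change applied: demand qd = 75432 - 4P, supply qs = 2P + 3094.
Equate the new curves: 75432 - 4P = 2P + 3094, giving 72338 = 6P, P = 36169/3 ≈ 12056.3333, q = 81620/3 ≈ 27206.6667.
ΔP = 12056.3333 − 14664 = -2607.67.

-2607.67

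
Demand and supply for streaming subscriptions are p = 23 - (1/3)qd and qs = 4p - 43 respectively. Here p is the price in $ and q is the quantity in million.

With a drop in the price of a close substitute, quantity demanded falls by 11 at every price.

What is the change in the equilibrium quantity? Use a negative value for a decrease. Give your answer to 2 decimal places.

Before the shock: 69 - 3p = 4p - 43 ⇒ 112 = 7p ⇒ p = 16, q = 21.
After the shift, demand is qd = 58 - 3p and supply is qs = 4p - 43.
New equilibrium: 58 - 3p = 4p - 43 ⇒ 101 = 7p ⇒ p = 101/7 ≈ 14.4286, q = 103/7 ≈ 14.7143.
Δq = 14.7143 − 21 = -6.29.

-6.29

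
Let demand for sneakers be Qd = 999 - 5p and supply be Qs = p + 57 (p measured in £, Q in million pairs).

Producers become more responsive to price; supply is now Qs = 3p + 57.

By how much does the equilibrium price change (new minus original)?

-39.25

Solve the original market: 999 - 5p = p + 57, hence p = 157 and Q = 214.
The shock moves the curves to Qd = 999 - 5p and Qs = 3p + 57.
Setting them equal: 999 - 5p = 3p + 57 → 942 = 8p, so p = 117.75 and Q = 410.25.
Δp = 117.75 − 157 = -39.25.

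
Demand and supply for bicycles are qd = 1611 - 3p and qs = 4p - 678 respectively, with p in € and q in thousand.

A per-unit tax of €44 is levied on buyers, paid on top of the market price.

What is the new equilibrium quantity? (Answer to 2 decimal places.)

Before the shock: 1611 - 3p = 4p - 678 ⇒ 2289 = 7p ⇒ p = 327, q = 630.
Since buyers pay the price plus the tax, the effective demand curve becomes qd = 1479 - 3p.
Equate the new curves: 1479 - 3p = 4p - 678, giving 2157 = 7p, p = 2157/7 ≈ 308.1429, q = 3882/7 ≈ 554.5714.

554.57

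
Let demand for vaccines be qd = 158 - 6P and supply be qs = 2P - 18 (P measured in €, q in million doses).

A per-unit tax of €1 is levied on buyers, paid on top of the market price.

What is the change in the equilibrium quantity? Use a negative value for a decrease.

Solve the original market: 158 - 6P = 2P - 18, hence P = 22 and q = 26.
Since buyers pay the price plus the tax, the effective demand curve becomes qd = 152 - 6P.
Equate the new curves: 152 - 6P = 2P - 18, giving 170 = 8P, P = 21.25, q = 24.5.
Δq = 24.5 − 26 = -1.5.

-1.5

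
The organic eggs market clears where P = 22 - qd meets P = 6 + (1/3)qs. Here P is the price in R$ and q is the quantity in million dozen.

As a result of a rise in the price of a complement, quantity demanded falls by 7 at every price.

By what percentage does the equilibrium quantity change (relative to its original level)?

Solve the original market: 22 - P = 3P - 18, hence P = 10 and q = 12.
The new curves are qd = 15 - P (demand) and qs = 3P - 18 (supply).
Setting them equal: 15 - P = 3P - 18 → 33 = 4P, so P = 8.25 and q = 6.75.
%Δq = (6.75 − 12) / 12 × 100 = -43.75%.

-43.75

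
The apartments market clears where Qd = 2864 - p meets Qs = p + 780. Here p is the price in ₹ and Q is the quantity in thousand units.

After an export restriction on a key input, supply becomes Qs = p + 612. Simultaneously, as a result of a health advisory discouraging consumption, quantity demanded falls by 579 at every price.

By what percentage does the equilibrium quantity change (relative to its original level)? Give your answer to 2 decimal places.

Initially, 2864 - p = p + 780, so 2084 = 2p and p = 1042, Q = 1822.
After the shift, demand is Qd = 2285 - p and supply is Qs = p + 612.
Clearing the new market: 2285 - p = p + 612, so p = 836.5 and Q = 1448.5.
%ΔQ = (1448.5 − 1822) / 1822 × 100 = -20.50%.

-20.50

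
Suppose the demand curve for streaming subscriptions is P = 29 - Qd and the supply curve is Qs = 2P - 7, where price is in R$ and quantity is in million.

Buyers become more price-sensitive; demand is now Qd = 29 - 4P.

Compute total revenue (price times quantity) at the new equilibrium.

30

Solve the original market: 29 - P = 2P - 7, hence P = 12 and Q = 17.
With the change applied: demand Qd = 29 - 4P, supply Qs = 2P - 7.
Clearing the new market: 29 - 4P = 2P - 7, so P = 6 and Q = 5.
New expenditure = 6 × 5 = 30.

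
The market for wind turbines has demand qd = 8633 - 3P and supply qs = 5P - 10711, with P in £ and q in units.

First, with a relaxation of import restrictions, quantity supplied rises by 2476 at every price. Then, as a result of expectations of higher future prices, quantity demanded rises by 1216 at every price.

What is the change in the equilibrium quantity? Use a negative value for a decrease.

+1688.5

Original equilibrium: 8633 - 3P = 5P - 10711 gives 19344 = 8P, so P = 2418 and q = 1379.
The shock moves the curves to qd = 9849 - 3P and qs = 5P - 8235.
Clearing the new market: 9849 - 3P = 5P - 8235, so P = 2260.5 and q = 3067.5.
Δq = 3067.5 − 1379 = +1688.5.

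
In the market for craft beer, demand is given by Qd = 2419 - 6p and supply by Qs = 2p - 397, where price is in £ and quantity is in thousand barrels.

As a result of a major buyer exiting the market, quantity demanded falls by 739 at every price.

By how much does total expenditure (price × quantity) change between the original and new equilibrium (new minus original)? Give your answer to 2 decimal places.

-76324.84

Before the shock: 2419 - 6p = 2p - 397 ⇒ 2816 = 8p ⇒ p = 352, Q = 307.
With the change applied: demand Qd = 1680 - 6p, supply Qs = 2p - 397.
Clearing the new market: 1680 - 6p = 2p - 397, so p = 259.625 and Q = 122.25.
Expenditure moves from 352×307 = 108064 to 259.625×122.25 = 31739.15625; change = -76324.84.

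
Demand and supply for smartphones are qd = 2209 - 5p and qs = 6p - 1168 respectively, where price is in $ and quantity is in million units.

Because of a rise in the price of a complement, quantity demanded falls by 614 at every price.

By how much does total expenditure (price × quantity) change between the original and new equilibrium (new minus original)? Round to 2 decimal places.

-121744.53

Before the shock: 2209 - 5p = 6p - 1168 ⇒ 3377 = 11p ⇒ p = 307, q = 674.
The shock moves the curves to qd = 1595 - 5p and qs = 6p - 1168.
New equilibrium: 1595 - 5p = 6p - 1168 ⇒ 2763 = 11p ⇒ p = 2763/11 ≈ 251.1818, q = 3730/11 ≈ 339.0909.
Expenditure moves from 307×674 = 206918 to 251.1818×339.0909 = 85173.4711; change = -121744.53.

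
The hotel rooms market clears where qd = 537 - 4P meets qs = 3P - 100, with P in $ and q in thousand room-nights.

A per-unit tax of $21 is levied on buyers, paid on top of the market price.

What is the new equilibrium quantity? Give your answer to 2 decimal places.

137.00

Before the shock: 537 - 4P = 3P - 100 ⇒ 637 = 7P ⇒ P = 91, q = 173.
Since buyers pay the price plus the tax, the effective demand curve becomes qd = 453 - 4P.
New equilibrium: 453 - 4P = 3P - 100 ⇒ 553 = 7P ⇒ P = 79, q = 137.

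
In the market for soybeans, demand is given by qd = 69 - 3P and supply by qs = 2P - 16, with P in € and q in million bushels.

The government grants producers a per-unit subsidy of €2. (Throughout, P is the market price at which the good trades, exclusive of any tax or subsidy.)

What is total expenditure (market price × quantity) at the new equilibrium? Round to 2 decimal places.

Original equilibrium: 69 - 3P = 2P - 16 gives 85 = 5P, so P = 17 and q = 18.
Since sellers receive the price plus the subsidy, the effective supply curve becomes qs = 2P - 12.
New equilibrium: 69 - 3P = 2P - 12 ⇒ 81 = 5P ⇒ P = 16.2, q = 20.4.
New expenditure = 16.2 × 20.4 = 330.48.

330.48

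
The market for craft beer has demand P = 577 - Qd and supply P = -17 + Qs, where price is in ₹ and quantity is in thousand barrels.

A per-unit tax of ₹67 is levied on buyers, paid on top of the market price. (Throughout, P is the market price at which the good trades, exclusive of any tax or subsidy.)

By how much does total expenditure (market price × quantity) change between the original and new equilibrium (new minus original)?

Initially, 577 - P = P + 17, so 560 = 2P and P = 280, Q = 297.
Since buyers pay the price plus the tax, the effective demand curve becomes Qd = 510 - P.
Clearing the new market: 510 - P = P + 17, so P = 246.5 and Q = 263.5.
Expenditure moves from 280×297 = 83160 to 246.5×263.5 = 64952.75; change = -18207.25.

-18207.25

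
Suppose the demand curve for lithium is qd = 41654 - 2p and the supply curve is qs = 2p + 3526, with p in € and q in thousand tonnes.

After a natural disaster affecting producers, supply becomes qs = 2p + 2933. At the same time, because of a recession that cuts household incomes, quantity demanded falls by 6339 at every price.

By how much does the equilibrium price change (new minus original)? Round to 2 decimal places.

-1436.50

Original equilibrium: 41654 - 2p = 2p + 3526 gives 38128 = 4p, so p = 9532 and q = 22590.
With the change applied: demand qd = 35315 - 2p, supply qs = 2p + 2933.
Setting them equal: 35315 - 2p = 2p + 2933 → 32382 = 4p, so p = 8095.5 and q = 19124.
Δp = 8095.5 − 9532 = -1436.50.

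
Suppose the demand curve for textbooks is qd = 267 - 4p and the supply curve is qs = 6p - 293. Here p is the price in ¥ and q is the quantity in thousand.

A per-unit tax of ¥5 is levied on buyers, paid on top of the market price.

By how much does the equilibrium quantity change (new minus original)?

-12

Before the shock: 267 - 4p = 6p - 293 ⇒ 560 = 10p ⇒ p = 56, q = 43.
Since buyers pay the price plus the tax, the effective demand curve becomes qd = 247 - 4p.
Setting them equal: 247 - 4p = 6p - 293 → 540 = 10p, so p = 54 and q = 31.
Δq = 31 − 43 = -12.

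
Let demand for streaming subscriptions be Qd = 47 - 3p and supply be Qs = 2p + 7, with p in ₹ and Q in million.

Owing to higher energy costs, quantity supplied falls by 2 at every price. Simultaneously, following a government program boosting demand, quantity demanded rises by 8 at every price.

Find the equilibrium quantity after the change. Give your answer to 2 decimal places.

25.00

Solve the original market: 47 - 3p = 2p + 7, hence p = 8 and Q = 23.
After the shift, demand is Qd = 55 - 3p and supply is Qs = 2p + 5.
Setting them equal: 55 - 3p = 2p + 5 → 50 = 5p, so p = 10 and Q = 25.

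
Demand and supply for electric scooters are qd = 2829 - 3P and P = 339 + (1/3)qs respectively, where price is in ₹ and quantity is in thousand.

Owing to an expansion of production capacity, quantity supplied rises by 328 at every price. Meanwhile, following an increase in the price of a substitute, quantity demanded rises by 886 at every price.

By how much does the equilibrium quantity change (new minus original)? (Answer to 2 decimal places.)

Original equilibrium: 2829 - 3P = 3P - 1017 gives 3846 = 6P, so P = 641 and q = 906.
The shock moves the curves to qd = 3715 - 3P and qs = 3P - 689.
Clearing the new market: 3715 - 3P = 3P - 689, so P = 734 and q = 1513.
Δq = 1513 − 906 = +607.00.

+607.00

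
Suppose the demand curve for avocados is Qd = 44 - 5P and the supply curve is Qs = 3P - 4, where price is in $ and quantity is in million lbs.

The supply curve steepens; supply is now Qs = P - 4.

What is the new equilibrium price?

Initially, 44 - 5P = 3P - 4, so 48 = 8P and P = 6, Q = 14.
The new curves are Qd = 44 - 5P (demand) and Qs = P - 4 (supply).
Clearing the new market: 44 - 5P = P - 4, so P = 8 and Q = 4.

8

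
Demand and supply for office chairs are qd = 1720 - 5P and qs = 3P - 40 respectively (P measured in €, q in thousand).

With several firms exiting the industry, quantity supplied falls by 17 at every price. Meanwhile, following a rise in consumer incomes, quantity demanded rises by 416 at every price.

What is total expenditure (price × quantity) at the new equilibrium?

209808.421875

Solve the original market: 1720 - 5P = 3P - 40, hence P = 220 and q = 620.
The shock moves the curves to qd = 2136 - 5P and qs = 3P - 57.
New equilibrium: 2136 - 5P = 3P - 57 ⇒ 2193 = 8P ⇒ P = 274.125, q = 765.375.
New expenditure = 274.125 × 765.375 = 209808.421875.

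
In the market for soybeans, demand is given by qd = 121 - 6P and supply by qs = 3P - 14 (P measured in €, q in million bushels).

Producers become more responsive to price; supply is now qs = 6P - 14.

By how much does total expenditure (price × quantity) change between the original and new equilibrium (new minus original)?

Solve the original market: 121 - 6P = 3P - 14, hence P = 15 and q = 31.
The shock moves the curves to qd = 121 - 6P and qs = 6P - 14.
New equilibrium: 121 - 6P = 6P - 14 ⇒ 135 = 12P ⇒ P = 11.25, q = 53.5.
Expenditure moves from 15×31 = 465 to 11.25×53.5 = 601.875; change = +136.875.

+136.875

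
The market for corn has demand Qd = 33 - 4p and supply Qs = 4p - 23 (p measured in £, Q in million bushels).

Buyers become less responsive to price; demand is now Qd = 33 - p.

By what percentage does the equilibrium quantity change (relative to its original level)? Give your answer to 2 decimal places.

+336.00

Solve the original market: 33 - 4p = 4p - 23, hence p = 7 and Q = 5.
The shock moves the curves to Qd = 33 - p and Qs = 4p - 23.
Clearing the new market: 33 - p = 4p - 23, so p = 11.2 and Q = 21.8.
%ΔQ = (21.8 − 5) / 5 × 100 = +336.00%.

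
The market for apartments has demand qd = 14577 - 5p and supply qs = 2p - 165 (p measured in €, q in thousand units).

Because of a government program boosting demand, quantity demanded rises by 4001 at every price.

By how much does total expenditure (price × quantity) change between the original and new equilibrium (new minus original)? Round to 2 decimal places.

Initially, 14577 - 5p = 2p - 165, so 14742 = 7p and p = 2106, q = 4047.
The shock moves the curves to qd = 18578 - 5p and qs = 2p - 165.
Setting them equal: 18578 - 5p = 2p - 165 → 18743 = 7p, so p = 18743/7 ≈ 2677.5714 and q = 36331/7 ≈ 5190.1429.
Expenditure moves from 2106×4047 = 8522982 to 2677.5714×5190.1429 = 13896978.2245; change = +5373996.22.

+5373996.22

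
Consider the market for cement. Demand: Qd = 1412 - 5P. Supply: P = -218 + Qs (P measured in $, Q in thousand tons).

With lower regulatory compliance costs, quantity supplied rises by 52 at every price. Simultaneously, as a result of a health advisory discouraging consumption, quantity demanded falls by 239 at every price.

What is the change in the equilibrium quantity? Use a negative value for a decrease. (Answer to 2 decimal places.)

+3.50

Before the shock: 1412 - 5P = P + 218 ⇒ 1194 = 6P ⇒ P = 199, Q = 417.
After the shift, demand is Qd = 1173 - 5P and supply is Qs = P + 270.
New equilibrium: 1173 - 5P = P + 270 ⇒ 903 = 6P ⇒ P = 150.5, Q = 420.5.
ΔQ = 420.5 − 417 = +3.50.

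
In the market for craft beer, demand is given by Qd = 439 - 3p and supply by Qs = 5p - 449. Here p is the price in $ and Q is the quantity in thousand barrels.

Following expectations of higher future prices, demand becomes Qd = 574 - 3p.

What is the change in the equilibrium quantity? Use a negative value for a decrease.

+84.375

Initially, 439 - 3p = 5p - 449, so 888 = 8p and p = 111, Q = 106.
The new curves are Qd = 574 - 3p (demand) and Qs = 5p - 449 (supply).
Equate the new curves: 574 - 3p = 5p - 449, giving 1023 = 8p, p = 127.875, Q = 190.375.
ΔQ = 190.375 − 106 = +84.375.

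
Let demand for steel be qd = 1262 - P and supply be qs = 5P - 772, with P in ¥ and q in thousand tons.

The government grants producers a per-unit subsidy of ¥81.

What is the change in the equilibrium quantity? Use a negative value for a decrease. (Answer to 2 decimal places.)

Initially, 1262 - P = 5P - 772, so 2034 = 6P and P = 339, q = 923.
Since sellers receive the price plus the subsidy, the effective supply curve becomes qs = 5P - 367.
Equate the new curves: 1262 - P = 5P - 367, giving 1629 = 6P, P = 271.5, q = 990.5.
Δq = 990.5 − 923 = +67.50.

+67.50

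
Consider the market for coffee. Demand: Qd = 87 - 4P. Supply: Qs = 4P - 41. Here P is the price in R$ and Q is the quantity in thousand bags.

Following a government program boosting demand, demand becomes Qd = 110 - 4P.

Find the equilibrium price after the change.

Original equilibrium: 87 - 4P = 4P - 41 gives 128 = 8P, so P = 16 and Q = 23.
After the shift, demand is Qd = 110 - 4P and supply is Qs = 4P - 41.
Clearing the new market: 110 - 4P = 4P - 41, so P = 18.875 and Q = 34.5.

18.875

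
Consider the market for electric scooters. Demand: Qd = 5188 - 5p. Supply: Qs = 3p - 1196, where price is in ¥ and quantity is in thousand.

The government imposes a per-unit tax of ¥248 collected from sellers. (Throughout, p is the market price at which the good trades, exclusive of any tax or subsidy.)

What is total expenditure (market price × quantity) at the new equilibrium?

653103

Before the shock: 5188 - 5p = 3p - 1196 ⇒ 6384 = 8p ⇒ p = 798, Q = 1198.
Since sellers keep the price net of the tax, the effective supply curve becomes Qs = 3p - 1940.
Clearing the new market: 5188 - 5p = 3p - 1940, so p = 891 and Q = 733.
New expenditure = 891 × 733 = 653103.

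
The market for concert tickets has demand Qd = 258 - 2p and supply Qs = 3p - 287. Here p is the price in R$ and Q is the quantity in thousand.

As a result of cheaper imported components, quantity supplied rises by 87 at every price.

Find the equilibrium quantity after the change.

Before the shock: 258 - 2p = 3p - 287 ⇒ 545 = 5p ⇒ p = 109, Q = 40.
The new curves are Qd = 258 - 2p (demand) and Qs = 3p - 200 (supply).
Clearing the new market: 258 - 2p = 3p - 200, so p = 91.6 and Q = 74.8.

74.8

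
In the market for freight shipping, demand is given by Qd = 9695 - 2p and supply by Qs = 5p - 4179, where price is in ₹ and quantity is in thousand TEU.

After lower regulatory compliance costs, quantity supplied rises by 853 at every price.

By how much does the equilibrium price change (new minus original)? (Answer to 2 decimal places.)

-121.86

Before the shock: 9695 - 2p = 5p - 4179 ⇒ 13874 = 7p ⇒ p = 1982, Q = 5731.
After the shift, demand is Qd = 9695 - 2p and supply is Qs = 5p - 3326.
Equate the new curves: 9695 - 2p = 5p - 3326, giving 13021 = 7p, p = 13021/7 ≈ 1860.1429, Q = 41823/7 ≈ 5974.7143.
Δp = 1860.1429 − 1982 = -121.86.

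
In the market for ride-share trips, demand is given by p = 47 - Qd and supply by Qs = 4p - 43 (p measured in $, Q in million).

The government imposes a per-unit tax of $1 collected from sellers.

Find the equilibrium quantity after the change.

Solve the original market: 47 - p = 4p - 43, hence p = 18 and Q = 29.
Since sellers keep the price net of the tax, the effective supply curve becomes Qs = 4p - 47.
Equate the new curves: 47 - p = 4p - 47, giving 94 = 5p, p = 18.8, Q = 28.2.

28.2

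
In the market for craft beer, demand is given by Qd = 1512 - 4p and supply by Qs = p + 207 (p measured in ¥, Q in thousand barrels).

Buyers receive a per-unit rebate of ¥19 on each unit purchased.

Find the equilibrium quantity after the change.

483.2

Solve the original market: 1512 - 4p = p + 207, hence p = 261 and Q = 468.
Since buyers' out-of-pocket price is the market price minus the rebate, the effective demand curve becomes Qd = 1588 - 4p.
Equate the new curves: 1588 - 4p = p + 207, giving 1381 = 5p, p = 276.2, Q = 483.2.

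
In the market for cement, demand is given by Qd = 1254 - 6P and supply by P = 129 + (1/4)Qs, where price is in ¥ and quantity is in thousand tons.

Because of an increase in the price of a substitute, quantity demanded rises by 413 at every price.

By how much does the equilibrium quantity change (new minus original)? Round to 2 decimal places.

Original equilibrium: 1254 - 6P = 4P - 516 gives 1770 = 10P, so P = 177 and Q = 192.
After the shift, demand is Qd = 1667 - 6P and supply is Qs = 4P - 516.
Setting them equal: 1667 - 6P = 4P - 516 → 2183 = 10P, so P = 218.3 and Q = 357.2.
ΔQ = 357.2 − 192 = +165.20.

+165.20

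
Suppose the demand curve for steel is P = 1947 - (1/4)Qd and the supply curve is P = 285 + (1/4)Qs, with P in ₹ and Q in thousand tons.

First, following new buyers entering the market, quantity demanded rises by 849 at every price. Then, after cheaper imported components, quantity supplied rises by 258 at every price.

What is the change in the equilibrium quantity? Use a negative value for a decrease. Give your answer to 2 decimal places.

Before the shock: 7788 - 4P = 4P - 1140 ⇒ 8928 = 8P ⇒ P = 1116, Q = 3324.
The new curves are Qd = 8637 - 4P (demand) and Qs = 4P - 882 (supply).
Setting them equal: 8637 - 4P = 4P - 882 → 9519 = 8P, so P = 1189.875 and Q = 3877.5.
ΔQ = 3877.5 − 3324 = +553.50.

+553.50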